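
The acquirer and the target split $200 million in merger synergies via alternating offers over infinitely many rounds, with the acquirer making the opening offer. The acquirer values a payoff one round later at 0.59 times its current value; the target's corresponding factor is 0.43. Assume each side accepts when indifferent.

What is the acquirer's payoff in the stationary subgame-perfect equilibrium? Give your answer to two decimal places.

In a stationary SPE each proposer offers the other exactly their discounted continuation value.
If the acquirer keeps x when proposing and the target keeps y when proposing, then x = 200 − 0.43y and y = 200 − 0.59x.
Solving: x = 200(1 − 0.43) / (1 − 0.59·0.43) = 114 / 0.7463 ≈ 152.7536.
The target gets 200 − 152.7536 ≈ 47.2464.

152.75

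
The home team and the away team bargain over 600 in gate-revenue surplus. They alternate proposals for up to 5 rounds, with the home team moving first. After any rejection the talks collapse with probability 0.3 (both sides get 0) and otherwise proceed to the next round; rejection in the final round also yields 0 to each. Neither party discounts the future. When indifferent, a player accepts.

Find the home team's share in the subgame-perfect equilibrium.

Round 5 (the home team proposes): the away team will accept anything ≥ 0, so the home team offers 0 and keeps 600.
Round 4 (the away team proposes): rejecting gives the home team an expected 0.7 × 600 = 420, so the away team offers 420, keeping 180.
Round 3 (the home team proposes): rejecting gives the away team an expected 0.7 × 180 = 126, so the home team offers 126, keeping 474.
Round 2 (the away team proposes): rejecting gives the home team an expected 0.7 × 474 = 331.8; the away team offers that and keeps 268.2.
Round 1 (the home team proposes): rejecting gives the away team an expected 0.7 × 268.2 = 187.74, so the home team offers 187.74, keeping 412.26.

412.26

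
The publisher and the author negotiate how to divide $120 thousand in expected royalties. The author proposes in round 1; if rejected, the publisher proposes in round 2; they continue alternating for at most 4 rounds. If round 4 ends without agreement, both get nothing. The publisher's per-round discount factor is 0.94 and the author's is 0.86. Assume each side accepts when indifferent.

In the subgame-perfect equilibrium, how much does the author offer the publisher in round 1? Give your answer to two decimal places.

Round 4 (the publisher proposes): the author will accept anything ≥ 0, so the publisher offers 0 and keeps 120.
Round 3 (the author proposes): the publisher can get 120 next round, worth 0.94 × 120 = 112.8 now, so the author offers 112.8, keeping 7.2.
Round 2 (the publisher proposes): the author can get 7.2 next round, worth 0.86 × 7.2 = 6.192 now; the publisher offers that and keeps 113.808.
Round 1 (the author proposes): the publisher can get 113.808 next round, worth 0.94 × 113.808 = 106.97952 now. The author offers 106.97952 and keeps 120 − 106.97952 = 13.02048.

106.98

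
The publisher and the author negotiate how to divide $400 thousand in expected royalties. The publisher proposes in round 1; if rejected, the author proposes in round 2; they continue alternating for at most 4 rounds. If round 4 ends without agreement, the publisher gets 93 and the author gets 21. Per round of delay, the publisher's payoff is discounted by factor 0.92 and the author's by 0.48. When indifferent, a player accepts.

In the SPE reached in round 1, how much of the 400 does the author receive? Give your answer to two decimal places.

80.43

Round 4 (the author proposes): the publisher gets 93 if talks fail, so the author offers 93 and keeps 307.
Round 3 (the publisher proposes): the author can get 307 next round, worth 0.48 × 307 = 147.36 now. The publisher offers 147.36 and keeps 400 − 147.36 = 252.64.
Round 2 (the author proposes): the publisher can get 252.64 next round, worth 0.92 × 252.64 = 232.4288 now. The author offers 232.4288 and keeps 400 − 232.4288 = 167.5712.
Round 1 (the publisher proposes): the author can get 167.5712 next round, worth 0.48 × 167.5712 = 80.434176 now. The publisher offers 80.434176 and keeps 400 − 80.434176 = 319.565824.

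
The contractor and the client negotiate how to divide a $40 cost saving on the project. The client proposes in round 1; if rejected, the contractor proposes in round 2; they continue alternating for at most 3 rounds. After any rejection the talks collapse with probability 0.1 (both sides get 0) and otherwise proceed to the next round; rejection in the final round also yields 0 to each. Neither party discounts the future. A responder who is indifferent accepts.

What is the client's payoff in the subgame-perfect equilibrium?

By backward induction:
Round 3 (the client proposes): rejection yields 0 for the contractor; the client offers 0 and keeps 40.
Round 2 (the contractor proposes): rejecting gives the client an expected 0.9 × 40 = 36. The contractor offers 36 and keeps 40 − 36 = 4.
Round 1 (the client proposes): rejecting gives the contractor an expected 0.9 × 4 = 3.6; the client offers that and keeps 36.4.

36.4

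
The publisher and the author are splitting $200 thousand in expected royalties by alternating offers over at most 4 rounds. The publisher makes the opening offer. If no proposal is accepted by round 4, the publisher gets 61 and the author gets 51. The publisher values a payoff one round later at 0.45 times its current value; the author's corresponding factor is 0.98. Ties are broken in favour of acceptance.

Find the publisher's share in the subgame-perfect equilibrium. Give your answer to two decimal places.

Round 4 (the author proposes): the publisher gets 61 if talks fail, so the author offers 61 and keeps 139.
Round 3 (the publisher proposes): the author can get 139 next round, worth 0.98 × 139 = 136.22 now. The publisher offers 136.22 and keeps 200 − 136.22 = 63.78.
Round 2 (the author proposes): the publisher can get 63.78 next round, worth 0.45 × 63.78 = 28.701 now; the author offers that and keeps 171.299.
Round 1 (the publisher proposes): the author can get 171.299 next round, worth 0.98 × 171.299 = 167.87302 now; the publisher offers that and keeps 32.12698.

32.13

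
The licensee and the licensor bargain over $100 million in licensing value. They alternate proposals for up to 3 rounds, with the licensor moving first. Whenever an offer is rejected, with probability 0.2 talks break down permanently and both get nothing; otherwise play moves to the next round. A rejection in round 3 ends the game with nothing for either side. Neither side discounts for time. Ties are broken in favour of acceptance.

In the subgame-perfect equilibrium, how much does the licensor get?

By backward induction:
Round 3 (the licensor proposes): rejection yields 0 for the licensee; the licensor offers 0 and keeps 100.
Round 2 (the licensee proposes): rejecting gives the licensor an expected 0.8 × 100 = 80, so the licensee offers 80, keeping 20.
Round 1 (the licensor proposes): rejecting gives the licensee an expected 0.8 × 20 = 16. The licensor offers 16 and keeps 100 − 16 = 84.

84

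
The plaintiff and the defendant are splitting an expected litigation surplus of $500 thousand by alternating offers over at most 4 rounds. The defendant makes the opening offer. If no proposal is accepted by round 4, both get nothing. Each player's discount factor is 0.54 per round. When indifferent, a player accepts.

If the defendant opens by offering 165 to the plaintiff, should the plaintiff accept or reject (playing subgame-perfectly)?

Round 4 (the plaintiff proposes): rejection yields 0 for the defendant; the plaintiff offers 0 and keeps 500.
Round 3 (the defendant proposes): the plaintiff can get 500 next round, worth 0.54 × 500 = 270 now; the defendant offers that and keeps 230.
Round 2 (the plaintiff proposes): the defendant can get 230 next round, worth 0.54 × 230 = 124.2 now, so the plaintiff offers 124.2, keeping 375.8.
So by rejecting in round 1, the plaintiff gets 375.8 next round, worth 0.54 × 375.8 = 202.932 now.
Offer 165 < 202.932, so the plaintiff rejects.

Reject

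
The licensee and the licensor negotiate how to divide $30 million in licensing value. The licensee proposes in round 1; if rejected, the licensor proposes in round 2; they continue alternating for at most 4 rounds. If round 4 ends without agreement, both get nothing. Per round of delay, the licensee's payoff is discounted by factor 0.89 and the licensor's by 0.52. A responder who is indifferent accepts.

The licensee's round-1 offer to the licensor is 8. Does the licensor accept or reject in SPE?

Round 4 (the licensor proposes): the licensee will accept anything ≥ 0, so the licensor offers 0 and keeps 30.
Round 3 (the licensee proposes): the licensor can get 30 next round, worth 0.52 × 30 = 15.6 now. The licensee offers 15.6 and keeps 30 − 15.6 = 14.4.
Round 2 (the licensor proposes): the licensee can get 14.4 next round, worth 0.89 × 14.4 = 12.816 now, so the licensor offers 12.816, keeping 17.184.
So by rejecting in round 1, the licensor gets 17.184 next round, worth 0.52 × 17.184 = 8.93568 now.
Offer 8 < 8.93568, so the licensor rejects.

Reject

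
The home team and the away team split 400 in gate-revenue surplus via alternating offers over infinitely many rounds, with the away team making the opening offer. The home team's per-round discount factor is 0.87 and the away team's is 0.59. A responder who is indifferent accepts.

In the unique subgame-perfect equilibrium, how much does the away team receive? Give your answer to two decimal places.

106.84

In a stationary SPE each proposer offers the other exactly their discounted continuation value.
If the away team keeps x when proposing and the home team keeps y when proposing, then x = 400 − 0.87y and y = 400 − 0.59x.
Solving: x = 400(1 − 0.87) / (1 − 0.59·0.87) = 52 / 0.4867 ≈ 106.8420.
The home team gets 400 − 106.8420 ≈ 293.1580.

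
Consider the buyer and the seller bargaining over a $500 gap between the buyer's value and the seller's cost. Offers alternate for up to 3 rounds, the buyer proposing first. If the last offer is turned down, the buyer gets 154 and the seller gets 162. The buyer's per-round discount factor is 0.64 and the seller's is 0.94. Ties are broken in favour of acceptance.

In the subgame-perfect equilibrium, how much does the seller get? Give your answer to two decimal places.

266.66

Round 3 (the buyer proposes): the seller gets 162 if talks fail, so the buyer offers 162 and keeps 338.
Round 2 (the seller proposes): the buyer can get 338 next round, worth 0.64 × 338 = 216.32 now. The seller offers 216.32 and keeps 500 − 216.32 = 283.68.
Round 1 (the buyer proposes): the seller can get 283.68 next round, worth 0.94 × 283.68 = 266.6592 now. The buyer offers 266.6592 and keeps 500 − 266.6592 = 233.3408.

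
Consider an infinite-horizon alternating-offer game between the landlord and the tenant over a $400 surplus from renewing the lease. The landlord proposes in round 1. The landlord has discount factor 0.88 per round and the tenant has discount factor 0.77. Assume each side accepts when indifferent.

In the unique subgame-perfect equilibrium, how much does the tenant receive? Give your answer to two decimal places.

Let x be the landlord's share when the landlord proposes and y be the tenant's share when the tenant proposes.
The tenant accepts iff offered ≥ 0.77·y, so x = 400 − 0.77y. Symmetrically y = 400 − 0.88x.
Substituting: x = 400 − 0.77(400 − 0.88x), giving x(1 − 0.88·0.77) = 400(1 − 0.77).
So x = 400 × 0.23 / 0.3224 ≈ 285.3598, and the tenant receives 400 − x ≈ 114.6402.

114.64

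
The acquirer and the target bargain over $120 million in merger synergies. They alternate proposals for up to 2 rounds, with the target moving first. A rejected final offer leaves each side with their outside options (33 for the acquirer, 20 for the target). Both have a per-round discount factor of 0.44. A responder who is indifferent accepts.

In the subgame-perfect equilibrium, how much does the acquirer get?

Round 2 (the acquirer proposes): the target gets 20 if talks fail, so the acquirer offers 20 and keeps 100.
Round 1 (the target proposes): the acquirer can get 100 next round, worth 0.44 × 100 = 44 now. The target offers 44 and keeps 120 − 44 = 76.

44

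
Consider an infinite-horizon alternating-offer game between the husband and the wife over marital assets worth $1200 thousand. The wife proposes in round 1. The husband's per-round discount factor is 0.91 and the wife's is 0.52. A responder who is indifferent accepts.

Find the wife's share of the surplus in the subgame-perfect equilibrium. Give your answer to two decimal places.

In a stationary SPE each proposer offers the other exactly their discounted continuation value.
If the wife keeps x when proposing and the husband keeps y when proposing, then x = 1200 − 0.91y and y = 1200 − 0.52x.
Solving: x = 1200(1 − 0.91) / (1 − 0.52·0.91) = 108 / 0.5268 ≈ 205.0114.
The husband gets 1200 − 205.0114 ≈ 994.9886.

205.01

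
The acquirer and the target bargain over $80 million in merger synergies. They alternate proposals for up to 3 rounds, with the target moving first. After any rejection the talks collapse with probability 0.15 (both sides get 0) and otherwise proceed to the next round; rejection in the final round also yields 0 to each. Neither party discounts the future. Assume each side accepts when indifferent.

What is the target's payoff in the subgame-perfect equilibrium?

Round 3 (the target proposes): the acquirer will accept anything ≥ 0, so the target offers 0 and keeps 80.
Round 2 (the acquirer proposes): rejecting gives the target an expected 0.85 × 80 = 68. The acquirer offers 68 and keeps 80 − 68 = 12.
Round 1 (the target proposes): rejecting gives the acquirer an expected 0.85 × 12 = 10.2; the target offers that and keeps 69.8.

69.8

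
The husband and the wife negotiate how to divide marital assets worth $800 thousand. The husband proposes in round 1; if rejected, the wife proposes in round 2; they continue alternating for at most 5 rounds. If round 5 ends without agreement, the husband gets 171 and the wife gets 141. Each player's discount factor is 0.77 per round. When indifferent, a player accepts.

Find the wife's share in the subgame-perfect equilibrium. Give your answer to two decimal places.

Work backward from the last round.
Round 5 (the husband proposes): the wife gets 141 if talks fail, so the husband offers 141 and keeps 659.
Round 4 (the wife proposes): the husband can get 659 next round, worth 0.77 × 659 = 507.43 now; the wife offers that and keeps 292.57.
Round 3 (the husband proposes): the wife can get 292.57 next round, worth 0.77 × 292.57 = 225.2789 now, so the husband offers 225.2789, keeping 574.7211.
Round 2 (the wife proposes): the husband can get 574.7211 next round, worth 0.77 × 574.7211 = 442.535247 now. The wife offers 442.535247 and keeps 800 − 442.535247 = 357.464753.
Round 1 (the husband proposes): the wife can get 357.464753 next round, worth 0.77 × 357.464753 = 275.24785981 now; the husband offers that and keeps 524.75214019.

275.25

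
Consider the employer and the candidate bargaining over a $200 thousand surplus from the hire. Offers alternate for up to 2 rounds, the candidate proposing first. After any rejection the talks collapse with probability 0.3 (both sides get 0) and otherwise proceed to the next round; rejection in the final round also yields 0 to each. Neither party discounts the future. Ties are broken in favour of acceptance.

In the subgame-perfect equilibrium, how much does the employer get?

Round 2 (the employer proposes): rejection yields 0 for the candidate; the employer offers 0 and keeps 200.
Round 1 (the candidate proposes): rejecting gives the employer an expected 0.7 × 200 = 140; the candidate offers that and keeps 60.

140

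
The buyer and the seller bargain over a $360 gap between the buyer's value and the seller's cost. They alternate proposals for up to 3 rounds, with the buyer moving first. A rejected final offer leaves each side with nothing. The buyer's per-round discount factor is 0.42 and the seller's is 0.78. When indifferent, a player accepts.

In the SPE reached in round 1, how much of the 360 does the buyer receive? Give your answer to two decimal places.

197.14

Round 3 (the buyer proposes): the seller will accept anything ≥ 0, so the buyer offers 0 and keeps 360.
Round 2 (the seller proposes): the buyer can get 360 next round, worth 0.42 × 360 = 151.2 now; the seller offers that and keeps 208.8.
Round 1 (the buyer proposes): the seller can get 208.8 next round, worth 0.78 × 208.8 = 162.864 now; the buyer offers that and keeps 197.136.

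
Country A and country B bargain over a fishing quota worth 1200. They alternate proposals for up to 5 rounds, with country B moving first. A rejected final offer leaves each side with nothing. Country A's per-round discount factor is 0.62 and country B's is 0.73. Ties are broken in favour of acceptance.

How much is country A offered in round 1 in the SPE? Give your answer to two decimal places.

291.80

Work backward from the last round.
Round 5 (country B proposes): country A will accept anything ≥ 0, so country B offers 0 and keeps 1200.
Round 4 (country A proposes): country B can get 1200 next round, worth 0.73 × 1200 = 876 now; country A offers that and keeps 324.
Round 3 (country B proposes): country A can get 324 next round, worth 0.62 × 324 = 200.88 now, so country B offers 200.88, keeping 999.12.
Round 2 (country A proposes): country B can get 999.12 next round, worth 0.73 × 999.12 = 729.3576 now; country A offers that and keeps 470.6424.
Round 1 (country B proposes): country A can get 470.6424 next round, worth 0.62 × 470.6424 = 291.798288 now; country B offers that and keeps 908.201712.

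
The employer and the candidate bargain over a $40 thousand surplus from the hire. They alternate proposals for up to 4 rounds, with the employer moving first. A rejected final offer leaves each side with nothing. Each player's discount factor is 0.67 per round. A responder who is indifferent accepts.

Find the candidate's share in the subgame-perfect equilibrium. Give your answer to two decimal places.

Round 4 (the candidate proposes): the employer will accept anything ≥ 0, so the candidate offers 0 and keeps 40.
Round 3 (the employer proposes): the candidate can get 40 next round, worth 0.67 × 40 = 26.8 now; the employer offers that and keeps 13.2.
Round 2 (the candidate proposes): the employer can get 13.2 next round, worth 0.67 × 13.2 = 8.844 now, so the candidate offers 8.844, keeping 31.156.
Round 1 (the employer proposes): the candidate can get 31.156 next round, worth 0.67 × 31.156 = 20.87452 now, so the employer offers 20.87452, keeping 19.12548.

20.87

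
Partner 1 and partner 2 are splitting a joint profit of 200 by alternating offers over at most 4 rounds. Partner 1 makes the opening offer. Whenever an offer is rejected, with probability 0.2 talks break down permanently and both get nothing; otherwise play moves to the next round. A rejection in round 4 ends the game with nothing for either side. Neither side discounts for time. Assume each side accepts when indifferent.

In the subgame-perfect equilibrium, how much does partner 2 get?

134.4

By backward induction:
Round 4 (partner 2 proposes): rejection yields 0 for partner 1; partner 2 offers 0 and keeps 200.
Round 3 (partner 1 proposes): rejecting gives partner 2 an expected 0.8 × 200 = 160, so partner 1 offers 160, keeping 40.
Round 2 (partner 2 proposes): rejecting gives partner 1 an expected 0.8 × 40 = 32; partner 2 offers that and keeps 168.
Round 1 (partner 1 proposes): rejecting gives partner 2 an expected 0.8 × 168 = 134.4, so partner 1 offers 134.4, keeping 65.6.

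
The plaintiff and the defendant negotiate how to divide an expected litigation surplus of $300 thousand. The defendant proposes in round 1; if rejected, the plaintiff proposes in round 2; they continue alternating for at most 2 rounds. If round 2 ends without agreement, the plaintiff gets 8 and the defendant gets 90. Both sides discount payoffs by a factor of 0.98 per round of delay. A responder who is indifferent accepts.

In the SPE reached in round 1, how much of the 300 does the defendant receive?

94.2

By backward induction:
Round 2 (the plaintiff proposes): the defendant gets 90 if talks fail, so the plaintiff offers 90 and keeps 210.
Round 1 (the defendant proposes): the plaintiff can get 210 next round, worth 0.98 × 210 = 205.8 now; the defendant offers that and keeps 94.2.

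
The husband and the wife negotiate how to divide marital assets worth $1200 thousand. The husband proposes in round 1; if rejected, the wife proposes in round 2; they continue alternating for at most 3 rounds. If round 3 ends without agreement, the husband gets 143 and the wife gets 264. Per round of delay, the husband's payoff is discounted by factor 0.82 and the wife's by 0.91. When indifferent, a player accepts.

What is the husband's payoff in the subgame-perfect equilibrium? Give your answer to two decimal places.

Round 3 (the husband proposes): the wife gets 264 if talks fail, so the husband offers 264 and keeps 936.
Round 2 (the wife proposes): the husband can get 936 next round, worth 0.82 × 936 = 767.52 now. The wife offers 767.52 and keeps 1200 − 767.52 = 432.48.
Round 1 (the husband proposes): the wife can get 432.48 next round, worth 0.91 × 432.48 = 393.5568 now, so the husband offers 393.5568, keeping 806.4432.

806.44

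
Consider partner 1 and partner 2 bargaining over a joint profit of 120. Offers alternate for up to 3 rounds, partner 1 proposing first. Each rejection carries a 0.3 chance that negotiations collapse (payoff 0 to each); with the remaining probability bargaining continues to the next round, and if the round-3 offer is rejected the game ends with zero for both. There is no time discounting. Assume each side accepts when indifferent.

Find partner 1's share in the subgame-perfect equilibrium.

Round 3 (partner 1 proposes): rejection yields 0 for partner 2; partner 1 offers 0 and keeps 120.
Round 2 (partner 2 proposes): rejecting gives partner 1 an expected 0.7 × 120 = 84. Partner 2 offers 84 and keeps 120 − 84 = 36.
Round 1 (partner 1 proposes): rejecting gives partner 2 an expected 0.7 × 36 = 25.2; partner 1 offers that and keeps 94.8.

94.8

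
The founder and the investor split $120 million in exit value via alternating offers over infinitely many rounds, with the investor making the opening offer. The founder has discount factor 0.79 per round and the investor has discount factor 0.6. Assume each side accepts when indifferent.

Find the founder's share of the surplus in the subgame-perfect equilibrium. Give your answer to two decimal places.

Let x be the investor's share when the investor proposes and y be the founder's share when the founder proposes.
The founder accepts iff offered ≥ 0.79·y, so x = 120 − 0.79y. Symmetrically y = 120 − 0.6x.
Substituting: x = 120 − 0.79(120 − 0.6x), giving x(1 − 0.6·0.79) = 120(1 − 0.79).
So x = 120 × 0.21 / 0.526 ≈ 47.9087, and the founder receives 120 − x ≈ 72.0913.

72.09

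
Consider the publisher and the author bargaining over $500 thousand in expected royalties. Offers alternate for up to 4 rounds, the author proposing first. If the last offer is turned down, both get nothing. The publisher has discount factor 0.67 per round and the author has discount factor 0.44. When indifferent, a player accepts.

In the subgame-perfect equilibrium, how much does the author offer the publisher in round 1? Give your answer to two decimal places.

Round 4 (the publisher proposes): rejection yields 0 for the author; the publisher offers 0 and keeps 500.
Round 3 (the author proposes): the publisher can get 500 next round, worth 0.67 × 500 = 335 now. The author offers 335 and keeps 500 − 335 = 165.
Round 2 (the publisher proposes): the author can get 165 next round, worth 0.44 × 165 = 72.6 now. The publisher offers 72.6 and keeps 500 − 72.6 = 427.4.
Round 1 (the author proposes): the publisher can get 427.4 next round, worth 0.67 × 427.4 = 286.358 now, so the author offers 286.358, keeping 213.642.

286.36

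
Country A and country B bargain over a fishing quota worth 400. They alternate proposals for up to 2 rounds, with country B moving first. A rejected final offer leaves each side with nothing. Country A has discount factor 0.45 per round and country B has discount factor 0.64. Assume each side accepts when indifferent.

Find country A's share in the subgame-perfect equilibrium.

Round 2 (country A proposes): rejection yields 0 for country B; country A offers 0 and keeps 400.
Round 1 (country B proposes): country A can get 400 next round, worth 0.45 × 400 = 180 now; country B offers that and keeps 220.

180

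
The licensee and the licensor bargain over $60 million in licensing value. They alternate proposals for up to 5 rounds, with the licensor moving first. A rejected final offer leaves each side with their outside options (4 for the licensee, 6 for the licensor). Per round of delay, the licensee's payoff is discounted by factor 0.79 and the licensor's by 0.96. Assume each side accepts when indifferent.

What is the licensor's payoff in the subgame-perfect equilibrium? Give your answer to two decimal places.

54.37

Solve by backward induction from round 5.
Round 5 (the licensor proposes): the licensee gets 4 if talks fail, so the licensor offers 4 and keeps 56.
Round 4 (the licensee proposes): the licensor can get 56 next round, worth 0.96 × 56 = 53.76 now. The licensee offers 53.76 and keeps 60 − 53.76 = 6.24.
Round 3 (the licensor proposes): the licensee can get 6.24 next round, worth 0.79 × 6.24 = 4.9296 now; the licensor offers that and keeps 55.0704.
Round 2 (the licensee proposes): the licensor can get 55.0704 next round, worth 0.96 × 55.0704 = 52.867584 now. The licensee offers 52.867584 and keeps 60 − 52.867584 = 7.132416.
Round 1 (the licensor proposes): the licensee can get 7.132416 next round, worth 0.79 × 7.132416 = 5.63460864 now; the licensor offers that and keeps 54.36539136.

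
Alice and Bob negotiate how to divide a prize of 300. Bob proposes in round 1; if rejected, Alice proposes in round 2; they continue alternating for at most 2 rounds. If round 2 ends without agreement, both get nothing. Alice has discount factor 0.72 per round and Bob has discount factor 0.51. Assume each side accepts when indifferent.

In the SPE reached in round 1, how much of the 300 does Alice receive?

216

Round 2 (Alice proposes): Bob will accept anything ≥ 0, so Alice offers 0 and keeps 300.
Round 1 (Bob proposes): Alice can get 300 next round, worth 0.72 × 300 = 216 now. Bob offers 216 and keeps 300 − 216 = 84.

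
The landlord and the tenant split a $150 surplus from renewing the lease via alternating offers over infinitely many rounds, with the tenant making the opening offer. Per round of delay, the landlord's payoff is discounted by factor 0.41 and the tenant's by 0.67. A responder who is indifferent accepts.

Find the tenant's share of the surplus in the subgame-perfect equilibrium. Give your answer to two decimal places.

When the tenant proposes, the landlord accepts any offer worth at least 0.41 times what the landlord would get by proposing next round; and vice versa.
This gives x = 150 − 0.41y and y = 150 − 0.67x, where x and y are each side's share when it proposes.
Hence (1 − 0.41·0.67)x = 150(1 − 0.41), i.e. 0.7253·x = 88.5.
x ≈ 122.0185; the landlord's share is 150 − x ≈ 27.9815.

122.02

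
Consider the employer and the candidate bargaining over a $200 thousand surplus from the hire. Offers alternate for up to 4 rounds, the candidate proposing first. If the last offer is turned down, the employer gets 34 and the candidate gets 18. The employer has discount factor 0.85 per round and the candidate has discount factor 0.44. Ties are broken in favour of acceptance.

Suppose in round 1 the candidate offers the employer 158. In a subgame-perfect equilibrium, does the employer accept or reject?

Accept

Round 4 (the employer proposes): the candidate gets 18 if talks fail, so the employer offers 18 and keeps 182.
Round 3 (the candidate proposes): the employer can get 182 next round, worth 0.85 × 182 = 154.7 now. The candidate offers 154.7 and keeps 200 − 154.7 = 45.3.
Round 2 (the employer proposes): the candidate can get 45.3 next round, worth 0.44 × 45.3 = 19.932 now. The employer offers 19.932 and keeps 200 − 19.932 = 180.068.
So by rejecting in round 1, the employer gets 180.068 next round, worth 0.85 × 180.068 = 153.0578 now.
Offer 158 ≥ 153.0578, so the employer accepts.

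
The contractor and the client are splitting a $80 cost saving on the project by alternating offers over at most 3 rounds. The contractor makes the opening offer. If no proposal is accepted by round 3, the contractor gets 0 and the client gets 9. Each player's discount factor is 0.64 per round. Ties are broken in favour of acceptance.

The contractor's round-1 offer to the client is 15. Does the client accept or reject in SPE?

Round 3 (the contractor proposes): the client gets 9 if talks fail, so the contractor offers 9 and keeps 71.
Round 2 (the client proposes): the contractor can get 71 next round, worth 0.64 × 71 = 45.44 now, so the client offers 45.44, keeping 34.56.
So by rejecting in round 1, the client gets 34.56 next round, worth 0.64 × 34.56 = 22.1184 now.
Offer 15 < 22.1184, so the client rejects.

Reject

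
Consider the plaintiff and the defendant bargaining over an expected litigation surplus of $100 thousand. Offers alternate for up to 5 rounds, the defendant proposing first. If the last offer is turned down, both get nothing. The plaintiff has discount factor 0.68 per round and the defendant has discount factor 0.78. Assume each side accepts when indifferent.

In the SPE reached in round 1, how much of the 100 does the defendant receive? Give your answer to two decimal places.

Round 5 (the defendant proposes): the plaintiff will accept anything ≥ 0, so the defendant offers 0 and keeps 100.
Round 4 (the plaintiff proposes): the defendant can get 100 next round, worth 0.78 × 100 = 78 now, so the plaintiff offers 78, keeping 22.
Round 3 (the defendant proposes): the plaintiff can get 22 next round, worth 0.68 × 22 = 14.96 now; the defendant offers that and keeps 85.04.
Round 2 (the plaintiff proposes): the defendant can get 85.04 next round, worth 0.78 × 85.04 = 66.3312 now, so the plaintiff offers 66.3312, keeping 33.6688.
Round 1 (the defendant proposes): the plaintiff can get 33.6688 next round, worth 0.68 × 33.6688 = 22.894784 now; the defendant offers that and keeps 77.105216.

77.11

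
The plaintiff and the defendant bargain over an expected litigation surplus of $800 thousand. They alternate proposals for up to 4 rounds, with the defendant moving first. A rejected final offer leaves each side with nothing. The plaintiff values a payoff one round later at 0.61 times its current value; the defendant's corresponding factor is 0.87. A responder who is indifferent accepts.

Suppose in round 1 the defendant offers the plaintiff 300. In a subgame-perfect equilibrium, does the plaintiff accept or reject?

Reject

Round 4 (the plaintiff proposes): the defendant will accept anything ≥ 0, so the plaintiff offers 0 and keeps 800.
Round 3 (the defendant proposes): the plaintiff can get 800 next round, worth 0.61 × 800 = 488 now; the defendant offers that and keeps 312.
Round 2 (the plaintiff proposes): the defendant can get 312 next round, worth 0.87 × 312 = 271.44 now. The plaintiff offers 271.44 and keeps 800 − 271.44 = 528.56.
So by rejecting in round 1, the plaintiff gets 528.56 next round, worth 0.61 × 528.56 = 322.4216 now.
Offer 300 < 322.4216, so the plaintiff rejects.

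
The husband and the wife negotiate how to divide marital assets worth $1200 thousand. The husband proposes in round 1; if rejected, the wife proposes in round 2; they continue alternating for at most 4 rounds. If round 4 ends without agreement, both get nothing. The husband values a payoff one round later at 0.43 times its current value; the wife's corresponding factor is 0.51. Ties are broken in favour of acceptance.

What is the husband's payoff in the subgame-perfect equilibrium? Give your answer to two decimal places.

Round 4 (the wife proposes): rejection yields 0 for the husband; the wife offers 0 and keeps 1200.
Round 3 (the husband proposes): the wife can get 1200 next round, worth 0.51 × 1200 = 612 now. The husband offers 612 and keeps 1200 − 612 = 588.
Round 2 (the wife proposes): the husband can get 588 next round, worth 0.43 × 588 = 252.84 now, so the wife offers 252.84, keeping 947.16.
Round 1 (the husband proposes): the wife can get 947.16 next round, worth 0.51 × 947.16 = 483.0516 now. The husband offers 483.0516 and keeps 1200 − 483.0516 = 716.9484.

716.95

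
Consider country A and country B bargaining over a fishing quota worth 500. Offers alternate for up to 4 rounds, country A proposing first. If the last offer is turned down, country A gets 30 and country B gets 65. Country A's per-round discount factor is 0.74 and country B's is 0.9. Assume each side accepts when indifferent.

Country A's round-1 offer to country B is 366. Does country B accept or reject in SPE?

Reject

Work out country B's continuation value if the offer is rejected.
Round 4 (country B proposes): country A gets 30 if talks fail, so country B offers 30 and keeps 470.
Round 3 (country A proposes): country B can get 470 next round, worth 0.9 × 470 = 423 now; country A offers that and keeps 77.
Round 2 (country B proposes): country A can get 77 next round, worth 0.74 × 77 = 56.98 now. Country B offers 56.98 and keeps 500 − 56.98 = 443.02.
So by rejecting in round 1, country B gets 443.02 next round, worth 0.9 × 443.02 = 398.718 now.
Offer 366 < 398.718, so country B rejects.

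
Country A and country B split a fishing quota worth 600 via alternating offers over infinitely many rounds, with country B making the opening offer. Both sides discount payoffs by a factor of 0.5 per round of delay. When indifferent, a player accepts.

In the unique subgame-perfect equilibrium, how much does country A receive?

200

When country B proposes, country A accepts any offer worth at least 0.5 times what country A would get by proposing next round; and vice versa.
This gives x = 600 − 0.5y and y = 600 − 0.5x, where x and y are each side's share when it proposes.
Hence (1 − 0.5·0.5)x = 600(1 − 0.5), i.e. 0.75·x = 300.
x = 400; country A's share is 600 − x = 200.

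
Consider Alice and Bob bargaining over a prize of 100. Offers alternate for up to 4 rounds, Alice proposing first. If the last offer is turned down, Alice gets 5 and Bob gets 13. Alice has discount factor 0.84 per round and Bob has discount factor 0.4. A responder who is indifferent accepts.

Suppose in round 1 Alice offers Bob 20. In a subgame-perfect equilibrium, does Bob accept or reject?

Round 4 (Bob proposes): Alice gets 5 if talks fail, so Bob offers 5 and keeps 95.
Round 3 (Alice proposes): Bob can get 95 next round, worth 0.4 × 95 = 38 now. Alice offers 38 and keeps 100 − 38 = 62.
Round 2 (Bob proposes): Alice can get 62 next round, worth 0.84 × 62 = 52.08 now. Bob offers 52.08 and keeps 100 − 52.08 = 47.92.
So by rejecting in round 1, Bob gets 47.92 next round, worth 0.4 × 47.92 = 19.168 now.
Offer 20 ≥ 19.168, so Bob accepts.

Accept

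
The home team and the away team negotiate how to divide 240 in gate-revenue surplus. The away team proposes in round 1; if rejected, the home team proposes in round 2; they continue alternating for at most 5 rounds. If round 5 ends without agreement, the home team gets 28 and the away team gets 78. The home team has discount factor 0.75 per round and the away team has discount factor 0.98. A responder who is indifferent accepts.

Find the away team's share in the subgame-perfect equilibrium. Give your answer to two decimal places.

218.63

Round 5 (the away team proposes): the home team gets 28 if talks fail, so the away team offers 28 and keeps 212.
Round 4 (the home team proposes): the away team can get 212 next round, worth 0.98 × 212 = 207.76 now; the home team offers that and keeps 32.24.
Round 3 (the away team proposes): the home team can get 32.24 next round, worth 0.75 × 32.24 = 24.18 now. The away team offers 24.18 and keeps 240 − 24.18 = 215.82.
Round 2 (the home team proposes): the away team can get 215.82 next round, worth 0.98 × 215.82 = 211.5036 now, so the home team offers 211.5036, keeping 28.4964.
Round 1 (the away team proposes): the home team can get 28.4964 next round, worth 0.75 × 28.4964 = 21.3723 now, so the away team offers 21.3723, keeping 218.6277.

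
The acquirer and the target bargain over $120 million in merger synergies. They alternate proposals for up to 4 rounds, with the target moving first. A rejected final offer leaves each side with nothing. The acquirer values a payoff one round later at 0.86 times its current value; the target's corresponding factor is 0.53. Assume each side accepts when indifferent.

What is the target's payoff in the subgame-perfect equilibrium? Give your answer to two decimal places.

Round 4 (the acquirer proposes): the target will accept anything ≥ 0, so the acquirer offers 0 and keeps 120.
Round 3 (the target proposes): the acquirer can get 120 next round, worth 0.86 × 120 = 103.2 now; the target offers that and keeps 16.8.
Round 2 (the acquirer proposes): the target can get 16.8 next round, worth 0.53 × 16.8 = 8.904 now. The acquirer offers 8.904 and keeps 120 − 8.904 = 111.096.
Round 1 (the target proposes): the acquirer can get 111.096 next round, worth 0.86 × 111.096 = 95.54256 now. The target offers 95.54256 and keeps 120 − 95.54256 = 24.45744.

24.46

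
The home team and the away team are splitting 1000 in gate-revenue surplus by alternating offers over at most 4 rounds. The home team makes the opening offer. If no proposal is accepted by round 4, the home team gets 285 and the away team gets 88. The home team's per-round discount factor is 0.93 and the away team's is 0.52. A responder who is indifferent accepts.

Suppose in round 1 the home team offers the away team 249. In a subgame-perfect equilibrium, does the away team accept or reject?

Accept

Round 4 (the away team proposes): the home team gets 285 if talks fail, so the away team offers 285 and keeps 715.
Round 3 (the home team proposes): the away team can get 715 next round, worth 0.52 × 715 = 371.8 now. The home team offers 371.8 and keeps 1000 − 371.8 = 628.2.
Round 2 (the away team proposes): the home team can get 628.2 next round, worth 0.93 × 628.2 = 584.226 now. The away team offers 584.226 and keeps 1000 − 584.226 = 415.774.
So by rejecting in round 1, the away team gets 415.774 next round, worth 0.52 × 415.774 = 216.20248 now.
Offer 249 ≥ 216.20248, so the away team accepts.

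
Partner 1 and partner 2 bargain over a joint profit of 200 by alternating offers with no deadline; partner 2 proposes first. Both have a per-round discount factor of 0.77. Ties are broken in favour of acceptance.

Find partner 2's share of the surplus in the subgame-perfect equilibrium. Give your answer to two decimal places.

In a stationary SPE each proposer offers the other exactly their discounted continuation value.
If partner 2 keeps x when proposing and partner 1 keeps y when proposing, then x = 200 − 0.77y and y = 200 − 0.77x.
Solving: x = 200(1 − 0.77) / (1 − 0.77·0.77) = 46 / 0.4071 ≈ 112.9944.
Partner 1 gets 200 − 112.9944 ≈ 87.0056.

112.99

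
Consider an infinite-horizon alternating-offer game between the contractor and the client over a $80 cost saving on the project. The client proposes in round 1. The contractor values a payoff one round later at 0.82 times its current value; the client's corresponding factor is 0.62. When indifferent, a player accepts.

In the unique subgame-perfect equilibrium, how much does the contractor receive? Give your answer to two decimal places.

In a stationary SPE each proposer offers the other exactly their discounted continuation value.
If the client keeps x when proposing and the contractor keeps y when proposing, then x = 80 − 0.82y and y = 80 − 0.62x.
Solving: x = 80(1 − 0.82) / (1 − 0.62·0.82) = 14.4 / 0.4916 ≈ 29.2921.
The contractor gets 80 − 29.2921 ≈ 50.7079.

50.71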